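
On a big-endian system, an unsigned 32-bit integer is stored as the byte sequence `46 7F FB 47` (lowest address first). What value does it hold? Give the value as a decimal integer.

1182792519

Big-endian stores the most-significant byte at the lowest address.
The bytes are already most-significant first: 0x467FFB47.
0x467FFB47 = 1182792519.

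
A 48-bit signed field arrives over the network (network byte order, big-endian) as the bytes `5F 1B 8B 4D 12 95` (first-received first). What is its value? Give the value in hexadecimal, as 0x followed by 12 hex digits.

0x5F1B8B4D1295

Big-endian stores the most-significant byte at the lowest address.
The bytes are already most-significant first: 0x5F1B8B4D1295.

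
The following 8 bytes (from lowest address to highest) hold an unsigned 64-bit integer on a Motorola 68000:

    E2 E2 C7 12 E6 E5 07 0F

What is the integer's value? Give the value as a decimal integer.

Big-endian: lowest address holds the most-significant byte.
The bytes are already most-significant first: 0xE2E2C712E6E5070F.
0xE2E2C712E6E5070F = 16348848481305429775.

16348848481305429775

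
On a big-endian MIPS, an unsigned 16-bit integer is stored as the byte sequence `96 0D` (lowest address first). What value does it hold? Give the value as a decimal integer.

Big-endian stores the most-significant byte at the lowest address.
The bytes are already most-significant first: 0x960D.
0x960D = 38413.

38413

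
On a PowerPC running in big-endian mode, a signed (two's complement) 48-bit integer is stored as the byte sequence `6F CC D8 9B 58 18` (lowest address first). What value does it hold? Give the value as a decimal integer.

Big-endian: lowest address holds the most-significant byte.
The bytes are already most-significant first: 0x6FCCD89B5818.
0x6FCCD89B5818 = 122925598070808.

122925598070808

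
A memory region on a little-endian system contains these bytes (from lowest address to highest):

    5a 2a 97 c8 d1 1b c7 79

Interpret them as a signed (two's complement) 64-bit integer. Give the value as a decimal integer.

8775012986782165594

Little-endian: lowest address holds the least-significant byte.
Reassemble most-significant byte first: 79 C7 1B D1 C8 97 2A 5A → 0x79C71BD1C8972A5A.
0x79C71BD1C8972A5A = 8775012986782165594.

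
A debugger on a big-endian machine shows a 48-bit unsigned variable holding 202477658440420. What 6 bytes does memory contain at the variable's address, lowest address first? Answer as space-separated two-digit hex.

B8 27 00 E8 02 E4

202477658440420 in hexadecimal, padded to 48 bits, is 0xB82700E802E4.
Split into bytes (most-significant first): B8 27 00 E8 02 E4.
Big-endian: lowest address holds the most-significant byte.
So the memory order matches the most-significant-first order: B8 27 00 E8 02 E4.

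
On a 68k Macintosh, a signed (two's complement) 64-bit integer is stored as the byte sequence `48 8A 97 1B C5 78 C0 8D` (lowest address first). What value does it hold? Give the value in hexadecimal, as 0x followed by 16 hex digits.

Big-endian: lowest address holds the most-significant byte.
The bytes are already most-significant first: 0x488A971BC578C08D.

0x488A971BC578C08D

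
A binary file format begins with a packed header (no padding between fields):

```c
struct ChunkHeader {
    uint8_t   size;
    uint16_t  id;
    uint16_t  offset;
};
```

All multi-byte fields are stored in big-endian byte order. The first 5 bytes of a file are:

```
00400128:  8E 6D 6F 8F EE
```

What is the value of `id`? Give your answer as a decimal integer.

28015

`id` follows `size` (1 byte), so it starts at byte offset 1 and occupies 2 bytes.
Bytes at offsets 1..2: 6D 6F.
Big-endian stores the most-significant byte at the lowest address.
The bytes are already most-significant first: 0x6D6F.
0x6D6F = 28015.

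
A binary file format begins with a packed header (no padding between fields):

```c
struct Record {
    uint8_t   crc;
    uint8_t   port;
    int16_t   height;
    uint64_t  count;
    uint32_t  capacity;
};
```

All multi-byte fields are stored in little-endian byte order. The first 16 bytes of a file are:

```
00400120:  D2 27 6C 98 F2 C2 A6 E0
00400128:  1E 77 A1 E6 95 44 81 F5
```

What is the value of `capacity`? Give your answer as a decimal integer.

`capacity` follows `crc` (1 B), `port` (1 B), `height` (2 B), `count` (8 B), so it starts at offset 1 + 1 + 2 + 8 = 12 and occupies 4 bytes.
Bytes at offsets 12..15: 95 44 81 F5.
Little-endian: lowest address holds the least-significant byte.
Reassemble most-significant byte first: F5 81 44 95 → 0xF5814495.
0xF5814495 = 4118889621.

4118889621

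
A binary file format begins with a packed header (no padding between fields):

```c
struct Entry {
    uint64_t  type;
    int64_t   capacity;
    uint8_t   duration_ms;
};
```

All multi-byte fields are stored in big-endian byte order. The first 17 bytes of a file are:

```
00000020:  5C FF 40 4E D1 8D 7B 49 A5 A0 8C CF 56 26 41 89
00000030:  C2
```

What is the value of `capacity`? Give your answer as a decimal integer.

`capacity` follows `type` (8 bytes), so it starts at byte offset 8 and occupies 8 bytes.
Bytes at offsets 8..15: A5 A0 8C CF 56 26 41 89.
Big-endian stores the most-significant byte at the lowest address.
The bytes are already most-significant first: 0xA5A08CCF56264189.
Top bit is set, so as a signed 64-bit value this is 0xA5A08CCF56264189 − 2^64 = -6512050239046270583.

-6512050239046270583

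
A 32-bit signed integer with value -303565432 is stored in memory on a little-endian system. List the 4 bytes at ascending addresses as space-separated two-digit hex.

88 F5 E7 ED

Two's complement of -303565432 in 32 bits: 303565432 = 0x12180A78; invert → 0xEDE7F587; add 1 → 0xEDE7F588.
Split into bytes (most-significant first): ED E7 F5 88.
In little-endian order the low byte comes first in memory.
So at ascending addresses the bytes are 88 F5 E7 ED.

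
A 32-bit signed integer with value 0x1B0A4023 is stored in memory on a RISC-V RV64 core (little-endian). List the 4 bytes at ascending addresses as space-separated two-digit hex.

23 40 0A 1B

Split into bytes (most-significant first): 1B 0A 40 23.
Little-endian stores the least-significant byte at the lowest address.
So at ascending addresses the bytes are 23 40 0A 1B.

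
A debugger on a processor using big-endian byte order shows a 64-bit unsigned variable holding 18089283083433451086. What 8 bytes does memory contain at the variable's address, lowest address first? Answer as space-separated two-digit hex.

FB 0A 0B 1F 8D 88 9E 4E

18089283083433451086 in hexadecimal, padded to 64 bits, is 0xFB0A0B1F8D889E4E.
Split into bytes (most-significant first): FB 0A 0B 1F 8D 88 9E 4E.
Big-endian: lowest address holds the most-significant byte.
So the memory order matches the most-significant-first order: FB 0A 0B 1F 8D 88 9E 4E.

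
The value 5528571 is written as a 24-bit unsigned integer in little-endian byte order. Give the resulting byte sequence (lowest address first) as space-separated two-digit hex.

FB 5B 54

5528571 in hexadecimal, padded to 24 bits, is 0x545BFB.
Split into bytes (most-significant first): 54 5B FB.
In little-endian order the low byte comes first in memory.
So at ascending addresses the bytes are FB 5B 54.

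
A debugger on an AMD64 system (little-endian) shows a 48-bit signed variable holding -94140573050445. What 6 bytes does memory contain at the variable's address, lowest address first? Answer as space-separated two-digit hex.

Two's complement of -94140573050445 in 48 bits: 94140573050445 = 0x559ECF6A664D; invert → 0xAA61309599B2; add 1 → 0xAA61309599B3.
Split into bytes (most-significant first): AA 61 30 95 99 B3.
Little-endian: lowest address holds the least-significant byte.
So at ascending addresses the bytes are B3 99 95 30 61 AA.

B3 99 95 30 61 AA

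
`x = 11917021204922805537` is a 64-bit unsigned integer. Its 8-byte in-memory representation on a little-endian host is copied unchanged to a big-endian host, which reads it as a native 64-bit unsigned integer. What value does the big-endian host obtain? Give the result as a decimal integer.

11917021204922805537 in 64-bit hexadecimal is 0xA561C3A59438AD21.
Stored little-endian, the bytes at ascending addresses are 21 AD 38 94 A5 C3 61 A5.
Read back as big-endian, the last byte is least significant, giving 0x21AD3894A5C361A5.
0x21AD3894A5C361A5 = 2426657985309925797.

2426657985309925797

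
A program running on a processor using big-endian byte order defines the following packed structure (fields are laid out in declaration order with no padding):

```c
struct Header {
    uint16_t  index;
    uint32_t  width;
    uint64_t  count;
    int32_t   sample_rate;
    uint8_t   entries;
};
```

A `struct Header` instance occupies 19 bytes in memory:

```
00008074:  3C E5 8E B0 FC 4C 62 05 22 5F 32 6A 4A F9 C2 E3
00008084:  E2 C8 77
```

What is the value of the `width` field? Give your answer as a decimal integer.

2393963596

`width` follows `index` (2 bytes), so it starts at byte offset 2 and occupies 4 bytes.
Bytes at offsets 2..5: 8E B0 FC 4C.
In big-endian order the high byte comes first in memory.
The bytes are already most-significant first: 0x8EB0FC4C.
0x8EB0FC4C = 2393963596.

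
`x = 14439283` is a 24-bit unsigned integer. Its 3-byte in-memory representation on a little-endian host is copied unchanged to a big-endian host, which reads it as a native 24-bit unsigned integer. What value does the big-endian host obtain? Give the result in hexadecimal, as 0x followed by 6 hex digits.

0x7353DC

14439283 in 24-bit hexadecimal is 0xDC5373.
Stored little-endian, the bytes at ascending addresses are 73 53 DC.
Read back as big-endian, the last byte is least significant, giving 0x7353DC.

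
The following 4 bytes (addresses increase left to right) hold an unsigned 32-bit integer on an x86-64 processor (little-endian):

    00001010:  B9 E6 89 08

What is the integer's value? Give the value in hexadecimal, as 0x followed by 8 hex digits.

In little-endian order the low byte comes first in memory.
Reassemble most-significant byte first: 08 89 E6 B9 → 0x0889E6B9.

0x0889E6B9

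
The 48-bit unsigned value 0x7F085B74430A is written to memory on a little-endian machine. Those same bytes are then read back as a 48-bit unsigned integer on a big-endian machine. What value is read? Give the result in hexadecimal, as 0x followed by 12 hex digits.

Stored little-endian, the bytes at ascending addresses are 0A 43 74 5B 08 7F.
Read back as big-endian, the last byte is least significant, giving 0x0A43745B087F.

0x0A43745B087F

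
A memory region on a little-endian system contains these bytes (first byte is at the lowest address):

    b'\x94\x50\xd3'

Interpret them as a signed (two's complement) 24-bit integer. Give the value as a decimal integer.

-2928492

Little-endian: lowest address holds the least-significant byte.
Reassemble most-significant byte first: D3 50 94 → 0xD35094.
Top bit is set, so as a signed 24-bit value this is 0xD35094 − 2^24 = -2928492.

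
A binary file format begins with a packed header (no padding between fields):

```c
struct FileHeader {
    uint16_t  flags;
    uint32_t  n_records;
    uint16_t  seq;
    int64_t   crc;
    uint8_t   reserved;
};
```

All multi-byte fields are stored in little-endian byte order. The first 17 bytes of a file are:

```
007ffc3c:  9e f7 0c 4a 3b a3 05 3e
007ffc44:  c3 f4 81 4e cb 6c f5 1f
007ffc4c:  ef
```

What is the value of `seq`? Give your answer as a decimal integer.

15877

`seq` follows `flags` (2 B), `n_records` (4 B), so it starts at offset 2 + 4 = 6 and occupies 2 bytes.
Bytes at offsets 6..7: 05 3E.
Little-endian: lowest address holds the least-significant byte.
Reassemble most-significant byte first: 3E 05 → 0x3E05.
0x3E05 = 15877.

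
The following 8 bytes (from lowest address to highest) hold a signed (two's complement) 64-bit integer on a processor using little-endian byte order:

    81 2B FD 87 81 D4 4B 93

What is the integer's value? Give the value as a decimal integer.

-7832933474083460223

Little-endian: lowest address holds the least-significant byte.
Reassemble most-significant byte first: 93 4B D4 81 87 FD 2B 81 → 0x934BD48187FD2B81.
Top bit is set, so as a signed 64-bit value this is 0x934BD48187FD2B81 − 2^64 = -7832933474083460223.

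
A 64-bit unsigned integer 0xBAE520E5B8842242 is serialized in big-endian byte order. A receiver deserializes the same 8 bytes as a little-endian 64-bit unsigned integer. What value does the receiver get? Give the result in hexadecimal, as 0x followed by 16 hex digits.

0x422284B8E520E5BA

Stored big-endian, the bytes at ascending addresses are BA E5 20 E5 B8 84 22 42.
Read back as little-endian, the first byte is least significant, giving 0x422284B8E520E5BA.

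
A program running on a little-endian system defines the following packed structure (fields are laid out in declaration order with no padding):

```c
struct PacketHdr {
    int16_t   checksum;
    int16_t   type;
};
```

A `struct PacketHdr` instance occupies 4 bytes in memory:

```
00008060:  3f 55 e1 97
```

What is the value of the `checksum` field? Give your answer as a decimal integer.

`checksum` is the first field, at byte offset 0, occupying 2 bytes.
Bytes at offsets 0..1: 3F 55.
Little-endian: lowest address holds the least-significant byte.
Reassemble most-significant byte first: 55 3F → 0x553F.
0x553F = 21823.

21823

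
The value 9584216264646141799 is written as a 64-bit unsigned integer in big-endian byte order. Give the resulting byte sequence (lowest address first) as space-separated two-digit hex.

9584216264646141799 in hexadecimal, padded to 64 bits, is 0x8501F9E9D0C12767.
Split into bytes (most-significant first): 85 01 F9 E9 D0 C1 27 67.
Big-endian stores the most-significant byte at the lowest address.
So the memory order matches the most-significant-first order: 85 01 F9 E9 D0 C1 27 67.

85 01 F9 E9 D0 C1 27 67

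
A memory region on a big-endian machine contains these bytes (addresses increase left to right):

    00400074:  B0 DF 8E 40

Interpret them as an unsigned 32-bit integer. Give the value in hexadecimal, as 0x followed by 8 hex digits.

0xB0DF8E40

In big-endian order the high byte comes first in memory.
The bytes are already most-significant first: 0xB0DF8E40.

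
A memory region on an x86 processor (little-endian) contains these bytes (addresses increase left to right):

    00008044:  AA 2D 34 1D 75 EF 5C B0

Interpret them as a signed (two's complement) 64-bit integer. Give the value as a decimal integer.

In little-endian order the low byte comes first in memory.
Reassemble most-significant byte first: B0 5C EF 75 1D 34 2D AA → 0xB05CEF751D342DAA.
Top bit is set, so as a signed 64-bit value this is 0xB05CEF751D342DAA − 2^64 = -5738448538896683606.

-5738448538896683606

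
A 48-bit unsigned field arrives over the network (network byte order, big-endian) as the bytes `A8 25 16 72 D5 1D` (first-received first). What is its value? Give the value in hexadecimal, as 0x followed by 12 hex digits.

Big-endian: lowest address holds the most-significant byte.
The bytes are already most-significant first: 0xA8251672D51D.

0xA8251672D51D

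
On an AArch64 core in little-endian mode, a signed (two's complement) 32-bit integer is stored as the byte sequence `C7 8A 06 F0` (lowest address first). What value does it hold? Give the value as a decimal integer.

Little-endian: lowest address holds the least-significant byte.
Reassemble most-significant byte first: F0 06 8A C7 → 0xF0068AC7.
Top bit is set, so as a signed 32-bit value this is 0xF0068AC7 − 2^32 = -268006713.

-268006713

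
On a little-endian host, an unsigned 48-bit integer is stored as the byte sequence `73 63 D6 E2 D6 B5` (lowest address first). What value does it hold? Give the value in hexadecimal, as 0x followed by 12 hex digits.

0xB5D6E2D66373

Little-endian: lowest address holds the least-significant byte.
Reassemble most-significant byte first: B5 D6 E2 D6 63 73 → 0xB5D6E2D66373.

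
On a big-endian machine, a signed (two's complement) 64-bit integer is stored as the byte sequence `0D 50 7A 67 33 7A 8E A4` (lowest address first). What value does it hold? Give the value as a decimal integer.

959401304293805732

In big-endian order the high byte comes first in memory.
The bytes are already most-significant first: 0x0D507A67337A8EA4.
0x0D507A67337A8EA4 = 959401304293805732.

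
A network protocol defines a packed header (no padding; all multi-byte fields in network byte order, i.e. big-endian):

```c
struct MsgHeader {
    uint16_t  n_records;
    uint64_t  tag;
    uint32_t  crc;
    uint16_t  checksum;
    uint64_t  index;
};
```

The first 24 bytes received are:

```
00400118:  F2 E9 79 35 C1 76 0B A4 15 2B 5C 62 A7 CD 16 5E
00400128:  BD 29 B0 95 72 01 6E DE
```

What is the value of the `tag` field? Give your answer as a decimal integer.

`tag` follows `n_records` (2 bytes), so it starts at byte offset 2 and occupies 8 bytes.
Bytes at offsets 2..9: 79 35 C1 76 0B A4 15 2B.
Big-endian: lowest address holds the most-significant byte.
The bytes are already most-significant first: 0x7935C1760BA4152B.
0x7935C1760BA4152B = 8734099765100549419.

8734099765100549419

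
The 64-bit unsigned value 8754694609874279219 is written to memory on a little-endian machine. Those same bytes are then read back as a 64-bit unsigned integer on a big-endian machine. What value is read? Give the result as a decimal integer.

3700715356213247609

8754694609874279219 in 64-bit hexadecimal is 0x797EEC5D02955B33.
Stored little-endian, the bytes at ascending addresses are 33 5B 95 02 5D EC 7E 79.
Read back as big-endian, the last byte is least significant, giving 0x335B95025DEC7E79.
0x335B95025DEC7E79 = 3700715356213247609.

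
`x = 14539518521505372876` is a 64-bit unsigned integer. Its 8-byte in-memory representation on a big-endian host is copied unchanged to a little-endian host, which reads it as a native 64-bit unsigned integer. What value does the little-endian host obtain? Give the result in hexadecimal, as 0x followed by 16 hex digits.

0xCC5A8AC70FBFC6C9

14539518521505372876 in 64-bit hexadecimal is 0xC9C6BF0FC78A5ACC.
Stored big-endian, the bytes at ascending addresses are C9 C6 BF 0F C7 8A 5A CC.
Read back as little-endian, the first byte is least significant, giving 0xCC5A8AC70FBFC6C9.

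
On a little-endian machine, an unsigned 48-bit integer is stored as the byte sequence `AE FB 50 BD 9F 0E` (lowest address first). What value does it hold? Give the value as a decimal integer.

16079238790062

In little-endian order the low byte comes first in memory.
Reassemble most-significant byte first: 0E 9F BD 50 FB AE → 0x0E9FBD50FBAE.
0x0E9FBD50FBAE = 16079238790062.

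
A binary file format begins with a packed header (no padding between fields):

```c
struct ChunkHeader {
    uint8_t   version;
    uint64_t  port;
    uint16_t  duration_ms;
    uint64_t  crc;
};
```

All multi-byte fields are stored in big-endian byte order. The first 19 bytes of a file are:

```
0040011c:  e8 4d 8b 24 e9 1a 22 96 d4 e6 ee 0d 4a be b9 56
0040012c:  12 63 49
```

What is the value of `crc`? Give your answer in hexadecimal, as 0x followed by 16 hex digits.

`crc` follows `version` (1 B), `port` (8 B), `duration_ms` (2 B), so it starts at offset 1 + 8 + 2 = 11 and occupies 8 bytes.
Bytes at offsets 11..18: 0D 4A BE B9 56 12 63 49.
Big-endian stores the most-significant byte at the lowest address.
The bytes are already most-significant first: 0x0D4ABEB956126349.

0x0D4ABEB956126349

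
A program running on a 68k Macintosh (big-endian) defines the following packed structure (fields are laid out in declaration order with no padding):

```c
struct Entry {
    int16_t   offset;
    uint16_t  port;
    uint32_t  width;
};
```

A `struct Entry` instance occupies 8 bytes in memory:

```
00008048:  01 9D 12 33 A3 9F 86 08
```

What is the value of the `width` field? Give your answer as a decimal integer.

`width` follows `offset` (2 B), `port` (2 B), so it starts at offset 2 + 2 = 4 and occupies 4 bytes.
Bytes at offsets 4..7: A3 9F 86 08.
Big-endian: lowest address holds the most-significant byte.
The bytes are already most-significant first: 0xA39F8608.
0xA39F8608 = 2745140744.

2745140744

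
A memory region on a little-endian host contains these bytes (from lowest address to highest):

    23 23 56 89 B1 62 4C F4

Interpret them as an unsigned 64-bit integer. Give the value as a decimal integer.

Little-endian stores the least-significant byte at the lowest address.
Reassemble most-significant byte first: F4 4C 62 B1 89 56 23 23 → 0xF44C62B189562323.
0xF44C62B189562323 = 17603553558137283363.

17603553558137283363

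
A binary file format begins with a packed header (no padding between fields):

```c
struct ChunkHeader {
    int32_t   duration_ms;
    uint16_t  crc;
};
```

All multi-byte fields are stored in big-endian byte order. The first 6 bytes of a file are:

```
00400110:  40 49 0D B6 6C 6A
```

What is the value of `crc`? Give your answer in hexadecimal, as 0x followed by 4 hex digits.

`crc` follows `duration_ms` (4 bytes), so it starts at byte offset 4 and occupies 2 bytes.
Bytes at offsets 4..5: 6C 6A.
Big-endian stores the most-significant byte at the lowest address.
The bytes are already most-significant first: 0x6C6A.

0x6C6A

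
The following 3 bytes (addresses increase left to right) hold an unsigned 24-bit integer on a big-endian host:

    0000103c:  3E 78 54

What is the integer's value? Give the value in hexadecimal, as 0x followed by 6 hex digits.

0x3E7854

In big-endian order the high byte comes first in memory.
The bytes are already most-significant first: 0x3E7854.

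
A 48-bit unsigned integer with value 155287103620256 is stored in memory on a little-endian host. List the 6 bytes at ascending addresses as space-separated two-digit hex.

155287103620256 in hexadecimal, padded to 48 bits, is 0x8D3B98A644A0.
Split into bytes (most-significant first): 8D 3B 98 A6 44 A0.
Little-endian stores the least-significant byte at the lowest address.
So at ascending addresses the bytes are A0 44 A6 98 3B 8D.

A0 44 A6 98 3B 8D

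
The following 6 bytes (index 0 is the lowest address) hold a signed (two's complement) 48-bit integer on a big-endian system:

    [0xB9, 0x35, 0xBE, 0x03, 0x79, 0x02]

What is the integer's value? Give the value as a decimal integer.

Big-endian: lowest address holds the most-significant byte.
The bytes are already most-significant first: 0xB935BE037902.
Top bit is set, so as a signed 48-bit value this is 0xB935BE037902 − 2^48 = -77834504406782.

-77834504406782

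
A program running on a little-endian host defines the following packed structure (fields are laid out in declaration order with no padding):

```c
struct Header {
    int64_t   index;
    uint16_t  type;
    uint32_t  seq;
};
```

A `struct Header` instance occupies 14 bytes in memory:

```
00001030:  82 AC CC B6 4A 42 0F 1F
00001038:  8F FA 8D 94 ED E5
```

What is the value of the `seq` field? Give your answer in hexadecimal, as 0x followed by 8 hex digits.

0xE5ED948D

`seq` follows `index` (8 B), `type` (2 B), so it starts at offset 8 + 2 = 10 and occupies 4 bytes.
Bytes at offsets 10..13: 8D 94 ED E5.
Little-endian stores the least-significant byte at the lowest address.
Reassemble most-significant byte first: E5 ED 94 8D → 0xE5ED948D.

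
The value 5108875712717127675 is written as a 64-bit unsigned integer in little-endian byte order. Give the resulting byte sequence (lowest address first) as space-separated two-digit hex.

5108875712717127675 in hexadecimal, padded to 64 bits, is 0x46E65F648A1FFFFB.
Split into bytes (most-significant first): 46 E6 5F 64 8A 1F FF FB.
In little-endian order the low byte comes first in memory.
So at ascending addresses the bytes are FB FF 1F 8A 64 5F E6 46.

FB FF 1F 8A 64 5F E6 46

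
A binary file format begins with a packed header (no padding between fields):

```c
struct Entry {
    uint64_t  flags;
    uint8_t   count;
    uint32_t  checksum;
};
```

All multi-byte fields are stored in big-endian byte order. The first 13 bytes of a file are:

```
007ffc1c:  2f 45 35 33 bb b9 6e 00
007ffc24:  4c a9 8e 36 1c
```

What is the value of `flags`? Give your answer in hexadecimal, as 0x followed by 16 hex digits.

0x2F453533BBB96E00

`flags` is the first field, at byte offset 0, occupying 8 bytes.
Bytes at offsets 0..7: 2F 45 35 33 BB B9 6E 00.
In big-endian order the high byte comes first in memory.
The bytes are already most-significant first: 0x2F453533BBB96E00.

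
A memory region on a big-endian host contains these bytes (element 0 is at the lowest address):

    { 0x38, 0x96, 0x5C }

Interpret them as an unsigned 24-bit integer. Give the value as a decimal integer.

3708508

In big-endian order the high byte comes first in memory.
The bytes are already most-significant first: 0x38965C.
0x38965C = 3708508.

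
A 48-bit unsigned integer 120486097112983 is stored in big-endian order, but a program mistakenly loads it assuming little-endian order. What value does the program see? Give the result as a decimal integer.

120486097112983 in 48-bit hexadecimal is 0x6D94DB04CF97.
Stored big-endian, the bytes at ascending addresses are 6D 94 DB 04 CF 97.
Read back as little-endian, the first byte is least significant, giving 0x97CF04DB946D.
0x97CF04DB946D = 166915395523693.

166915395523693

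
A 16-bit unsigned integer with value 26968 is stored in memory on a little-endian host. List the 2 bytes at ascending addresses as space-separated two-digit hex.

26968 in hexadecimal, padded to 16 bits, is 0x6958.
Split into bytes (most-significant first): 69 58.
Little-endian stores the least-significant byte at the lowest address.
So at ascending addresses the bytes are 58 69.

58 69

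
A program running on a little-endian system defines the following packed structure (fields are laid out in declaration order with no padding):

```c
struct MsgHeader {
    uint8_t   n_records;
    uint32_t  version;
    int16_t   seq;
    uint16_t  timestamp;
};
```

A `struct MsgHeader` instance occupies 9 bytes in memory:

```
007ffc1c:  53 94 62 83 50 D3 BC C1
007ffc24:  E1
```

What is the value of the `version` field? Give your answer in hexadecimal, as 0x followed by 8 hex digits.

`version` follows `n_records` (1 byte), so it starts at byte offset 1 and occupies 4 bytes.
Bytes at offsets 1..4: 94 62 83 50.
Little-endian stores the least-significant byte at the lowest address.
Reassemble most-significant byte first: 50 83 62 94 → 0x50836294.

0x50836294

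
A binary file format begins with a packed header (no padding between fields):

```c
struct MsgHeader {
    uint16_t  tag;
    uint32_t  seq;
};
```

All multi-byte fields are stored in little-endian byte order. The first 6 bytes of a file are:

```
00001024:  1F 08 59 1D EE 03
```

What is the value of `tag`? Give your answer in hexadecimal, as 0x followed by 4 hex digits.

`tag` is the first field, at byte offset 0, occupying 2 bytes.
Bytes at offsets 0..1: 1F 08.
Little-endian stores the least-significant byte at the lowest address.
Reassemble most-significant byte first: 08 1F → 0x081F.

0x081F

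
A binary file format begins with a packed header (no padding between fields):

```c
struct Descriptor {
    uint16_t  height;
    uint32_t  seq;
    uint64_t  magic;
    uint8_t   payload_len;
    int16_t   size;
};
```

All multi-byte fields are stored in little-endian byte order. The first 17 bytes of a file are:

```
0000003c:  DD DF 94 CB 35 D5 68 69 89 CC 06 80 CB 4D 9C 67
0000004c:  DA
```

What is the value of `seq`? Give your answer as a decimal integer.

`seq` follows `height` (2 bytes), so it starts at byte offset 2 and occupies 4 bytes.
Bytes at offsets 2..5: 94 CB 35 D5.
Little-endian stores the least-significant byte at the lowest address.
Reassemble most-significant byte first: D5 35 CB 94 → 0xD535CB94.
0xD535CB94 = 3577072532.

3577072532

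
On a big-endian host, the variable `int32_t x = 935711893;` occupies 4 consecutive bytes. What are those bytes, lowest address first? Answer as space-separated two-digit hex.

935711893 in hexadecimal, padded to 32 bits, is 0x37C5D495.
Split into bytes (most-significant first): 37 C5 D4 95.
Big-endian: lowest address holds the most-significant byte.
So the memory order matches the most-significant-first order: 37 C5 D4 95.

37 C5 D4 95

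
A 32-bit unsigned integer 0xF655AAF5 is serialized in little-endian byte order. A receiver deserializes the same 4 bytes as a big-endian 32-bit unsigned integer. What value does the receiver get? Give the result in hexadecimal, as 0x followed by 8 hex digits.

Stored little-endian, the bytes at ascending addresses are F5 AA 55 F6.
Read back as big-endian, the last byte is least significant, giving 0xF5AA55F6.

0xF5AA55F6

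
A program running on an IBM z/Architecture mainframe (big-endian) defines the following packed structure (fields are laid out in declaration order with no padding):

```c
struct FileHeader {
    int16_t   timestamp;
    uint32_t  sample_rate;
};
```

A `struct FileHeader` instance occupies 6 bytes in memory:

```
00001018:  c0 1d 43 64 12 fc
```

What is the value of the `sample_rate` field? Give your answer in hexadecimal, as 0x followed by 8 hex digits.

`sample_rate` follows `timestamp` (2 bytes), so it starts at byte offset 2 and occupies 4 bytes.
Bytes at offsets 2..5: 43 64 12 FC.
Big-endian: lowest address holds the most-significant byte.
The bytes are already most-significant first: 0x436412FC.

0x436412FC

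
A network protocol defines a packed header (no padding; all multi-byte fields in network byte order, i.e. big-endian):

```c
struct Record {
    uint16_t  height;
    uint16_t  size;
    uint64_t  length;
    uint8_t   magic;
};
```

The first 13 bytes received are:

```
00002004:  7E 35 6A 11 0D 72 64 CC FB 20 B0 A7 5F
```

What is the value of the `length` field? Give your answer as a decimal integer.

`length` follows `height` (2 B), `size` (2 B), so it starts at offset 2 + 2 = 4 and occupies 8 bytes.
Bytes at offsets 4..11: 0D 72 64 CC FB 20 B0 A7.
Big-endian: lowest address holds the most-significant byte.
The bytes are already most-significant first: 0x0D7264CCFB20B0A7.
0x0D7264CCFB20B0A7 = 968947701387407527.

968947701387407527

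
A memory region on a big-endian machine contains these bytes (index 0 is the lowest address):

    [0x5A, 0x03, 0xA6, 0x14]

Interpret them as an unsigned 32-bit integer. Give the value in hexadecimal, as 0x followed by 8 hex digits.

Big-endian: lowest address holds the most-significant byte.
The bytes are already most-significant first: 0x5A03A614.

0x5A03A614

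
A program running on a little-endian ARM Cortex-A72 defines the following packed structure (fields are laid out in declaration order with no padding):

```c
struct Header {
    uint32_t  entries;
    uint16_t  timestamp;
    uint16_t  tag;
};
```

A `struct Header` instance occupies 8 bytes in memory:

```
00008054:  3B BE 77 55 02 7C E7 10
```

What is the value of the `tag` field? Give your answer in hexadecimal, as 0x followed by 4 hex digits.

`tag` follows `entries` (4 B), `timestamp` (2 B), so it starts at offset 4 + 2 = 6 and occupies 2 bytes.
Bytes at offsets 6..7: E7 10.
Little-endian stores the least-significant byte at the lowest address.
Reassemble most-significant byte first: 10 E7 → 0x10E7.

0x10E7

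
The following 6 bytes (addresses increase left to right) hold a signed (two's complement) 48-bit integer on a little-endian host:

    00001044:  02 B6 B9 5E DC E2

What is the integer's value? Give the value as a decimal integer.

Little-endian stores the least-significant byte at the lowest address.
Reassemble most-significant byte first: E2 DC 5E B9 B6 02 → 0xE2DC5EB9B602.
Top bit is set, so as a signed 48-bit value this is 0xE2DC5EB9B602 − 2^48 = -32038866799102.

-32038866799102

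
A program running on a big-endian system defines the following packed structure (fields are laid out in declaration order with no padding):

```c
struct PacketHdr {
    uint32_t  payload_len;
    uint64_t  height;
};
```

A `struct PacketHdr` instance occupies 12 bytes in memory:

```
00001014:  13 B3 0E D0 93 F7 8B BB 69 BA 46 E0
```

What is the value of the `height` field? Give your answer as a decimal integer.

`height` follows `payload_len` (4 bytes), so it starts at byte offset 4 and occupies 8 bytes.
Bytes at offsets 4..11: 93 F7 8B BB 69 BA 46 E0.
In big-endian order the high byte comes first in memory.
The bytes are already most-significant first: 0x93F78BBB69BA46E0.
0x93F78BBB69BA46E0 = 10662144279871899360.

10662144279871899360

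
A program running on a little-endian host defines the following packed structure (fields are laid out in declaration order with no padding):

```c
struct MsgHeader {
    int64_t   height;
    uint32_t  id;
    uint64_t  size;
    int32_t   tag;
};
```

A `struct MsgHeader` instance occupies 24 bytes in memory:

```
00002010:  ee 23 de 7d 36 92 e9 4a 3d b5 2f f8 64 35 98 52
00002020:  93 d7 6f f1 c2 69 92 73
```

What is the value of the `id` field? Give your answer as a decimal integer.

`id` follows `height` (8 bytes), so it starts at byte offset 8 and occupies 4 bytes.
Bytes at offsets 8..11: 3D B5 2F F8.
In little-endian order the low byte comes first in memory.
Reassemble most-significant byte first: F8 2F B5 3D → 0xF82FB53D.
0xF82FB53D = 4163876157.

4163876157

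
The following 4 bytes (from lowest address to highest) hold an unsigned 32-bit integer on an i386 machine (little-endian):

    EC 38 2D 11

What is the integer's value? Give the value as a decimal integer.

288176364

Little-endian: lowest address holds the least-significant byte.
Reassemble most-significant byte first: 11 2D 38 EC → 0x112D38EC.
0x112D38EC = 288176364.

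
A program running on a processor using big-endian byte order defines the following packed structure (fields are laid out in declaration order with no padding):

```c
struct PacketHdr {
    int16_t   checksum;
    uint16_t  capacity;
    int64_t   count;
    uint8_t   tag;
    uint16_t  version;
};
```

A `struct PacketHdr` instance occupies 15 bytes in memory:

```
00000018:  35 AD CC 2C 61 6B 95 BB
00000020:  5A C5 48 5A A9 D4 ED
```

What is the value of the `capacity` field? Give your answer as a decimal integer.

`capacity` follows `checksum` (2 bytes), so it starts at byte offset 2 and occupies 2 bytes.
Bytes at offsets 2..3: CC 2C.
Big-endian stores the most-significant byte at the lowest address.
The bytes are already most-significant first: 0xCC2C.
0xCC2C = 52268.

52268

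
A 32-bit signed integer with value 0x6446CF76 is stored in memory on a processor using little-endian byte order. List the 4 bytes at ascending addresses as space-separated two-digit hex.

Split into bytes (most-significant first): 64 46 CF 76.
Little-endian stores the least-significant byte at the lowest address.
So at ascending addresses the bytes are 76 CF 46 64.

76 CF 46 64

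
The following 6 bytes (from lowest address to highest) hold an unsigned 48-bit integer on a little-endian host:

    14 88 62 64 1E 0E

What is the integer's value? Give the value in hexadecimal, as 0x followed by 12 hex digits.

Little-endian: lowest address holds the least-significant byte.
Reassemble most-significant byte first: 0E 1E 64 62 88 14 → 0x0E1E64628814.

0x0E1E64628814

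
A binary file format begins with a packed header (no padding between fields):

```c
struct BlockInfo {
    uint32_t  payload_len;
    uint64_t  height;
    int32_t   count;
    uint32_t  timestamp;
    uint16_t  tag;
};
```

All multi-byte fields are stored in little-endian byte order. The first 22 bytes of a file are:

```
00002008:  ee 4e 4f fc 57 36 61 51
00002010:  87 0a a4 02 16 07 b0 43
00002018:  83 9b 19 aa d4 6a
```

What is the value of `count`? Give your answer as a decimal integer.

`count` follows `payload_len` (4 B), `height` (8 B), so it starts at offset 4 + 8 = 12 and occupies 4 bytes.
Bytes at offsets 12..15: 16 07 B0 43.
In little-endian order the low byte comes first in memory.
Reassemble most-significant byte first: 43 B0 07 16 → 0x43B00716.
0x43B00716 = 1135609622.

1135609622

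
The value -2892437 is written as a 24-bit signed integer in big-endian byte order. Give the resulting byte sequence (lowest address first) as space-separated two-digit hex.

Two's complement of -2892437 in 24 bits: 2892437 = 0x2C2295; invert → 0xD3DD6A; add 1 → 0xD3DD6B.
Split into bytes (most-significant first): D3 DD 6B.
In big-endian order the high byte comes first in memory.
So the memory order matches the most-significant-first order: D3 DD 6B.

D3 DD 6B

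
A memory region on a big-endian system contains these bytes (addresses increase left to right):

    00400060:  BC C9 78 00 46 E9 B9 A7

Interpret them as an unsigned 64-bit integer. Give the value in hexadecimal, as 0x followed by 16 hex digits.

Big-endian stores the most-significant byte at the lowest address.
The bytes are already most-significant first: 0xBCC9780046E9B9A7.

0xBCC9780046E9B9A7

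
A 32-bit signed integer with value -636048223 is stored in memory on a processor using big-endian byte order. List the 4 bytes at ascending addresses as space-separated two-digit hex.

DA 16 AC A1

Two's complement of -636048223 in 32 bits: 636048223 = 0x25E9535F; invert → 0xDA16ACA0; add 1 → 0xDA16ACA1.
Split into bytes (most-significant first): DA 16 AC A1.
Big-endian: lowest address holds the most-significant byte.
So the memory order matches the most-significant-first order: DA 16 AC A1.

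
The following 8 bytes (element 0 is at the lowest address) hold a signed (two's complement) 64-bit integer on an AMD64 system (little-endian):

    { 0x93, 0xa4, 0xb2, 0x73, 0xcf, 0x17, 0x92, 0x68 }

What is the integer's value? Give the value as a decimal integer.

7535111306311017619

Little-endian stores the least-significant byte at the lowest address.
Reassemble most-significant byte first: 68 92 17 CF 73 B2 A4 93 → 0x689217CF73B2A493.
0x689217CF73B2A493 = 7535111306311017619.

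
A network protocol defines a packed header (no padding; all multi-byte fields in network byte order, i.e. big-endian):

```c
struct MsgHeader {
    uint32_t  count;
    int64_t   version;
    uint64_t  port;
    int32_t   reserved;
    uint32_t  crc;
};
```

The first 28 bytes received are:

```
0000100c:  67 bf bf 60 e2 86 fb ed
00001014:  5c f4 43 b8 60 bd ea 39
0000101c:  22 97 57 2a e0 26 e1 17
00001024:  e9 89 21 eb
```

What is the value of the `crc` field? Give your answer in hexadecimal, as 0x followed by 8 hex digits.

`crc` follows `count` (4 B), `version` (8 B), `port` (8 B), `reserved` (4 B), so it starts at offset 4 + 8 + 8 + 4 = 24 and occupies 4 bytes.
Bytes at offsets 24..27: E9 89 21 EB.
Big-endian: lowest address holds the most-significant byte.
The bytes are already most-significant first: 0xE98921EB.

0xE98921EB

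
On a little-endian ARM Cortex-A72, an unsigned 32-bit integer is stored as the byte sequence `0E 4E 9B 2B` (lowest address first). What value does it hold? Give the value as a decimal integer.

In little-endian order the low byte comes first in memory.
Reassemble most-significant byte first: 2B 9B 4E 0E → 0x2B9B4E0E.
0x2B9B4E0E = 731598350.

731598350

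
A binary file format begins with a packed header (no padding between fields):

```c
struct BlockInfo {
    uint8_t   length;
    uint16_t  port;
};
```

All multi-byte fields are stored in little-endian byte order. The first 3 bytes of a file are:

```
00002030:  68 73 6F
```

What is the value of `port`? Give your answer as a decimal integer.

`port` follows `length` (1 byte), so it starts at byte offset 1 and occupies 2 bytes.
Bytes at offsets 1..2: 73 6F.
In little-endian order the low byte comes first in memory.
Reassemble most-significant byte first: 6F 73 → 0x6F73.
0x6F73 = 28531.

28531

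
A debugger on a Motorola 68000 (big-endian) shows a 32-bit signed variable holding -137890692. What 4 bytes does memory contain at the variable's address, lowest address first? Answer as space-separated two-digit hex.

F7 C7 F4 7C

Two's complement of -137890692 in 32 bits: 137890692 = 0x08380B84; invert → 0xF7C7F47B; add 1 → 0xF7C7F47C.
Split into bytes (most-significant first): F7 C7 F4 7C.
In big-endian order the high byte comes first in memory.
So the memory order matches the most-significant-first order: F7 C7 F4 7C.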